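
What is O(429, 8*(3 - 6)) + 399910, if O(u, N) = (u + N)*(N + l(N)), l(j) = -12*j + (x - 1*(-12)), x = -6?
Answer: 509260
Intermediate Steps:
l(j) = 6 - 12*j (l(j) = -12*j + (-6 - 1*(-12)) = -12*j + (-6 + 12) = -12*j + 6 = 6 - 12*j)
O(u, N) = (6 - 11*N)*(N + u) (O(u, N) = (u + N)*(N + (6 - 12*N)) = (N + u)*(6 - 11*N) = (6 - 11*N)*(N + u))
O(429, 8*(3 - 6)) + 399910 = (-11*64*(3 - 6)² + 6*(8*(3 - 6)) + 6*429 - 11*8*(3 - 6)*429) + 399910 = (-11*(8*(-3))² + 6*(8*(-3)) + 2574 - 11*8*(-3)*429) + 399910 = (-11*(-24)² + 6*(-24) + 2574 - 11*(-24)*429) + 399910 = (-11*576 - 144 + 2574 + 113256) + 399910 = (-6336 - 144 + 2574 + 113256) + 399910 = 109350 + 399910 = 509260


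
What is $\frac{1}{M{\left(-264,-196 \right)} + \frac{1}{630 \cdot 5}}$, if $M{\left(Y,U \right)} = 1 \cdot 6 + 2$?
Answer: $\frac{3150}{25201} \approx 0.12499$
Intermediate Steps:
$M{\left(Y,U \right)} = 8$ ($M{\left(Y,U \right)} = 6 + 2 = 8$)
$\frac{1}{M{\left(-264,-196 \right)} + \frac{1}{630 \cdot 5}} = \frac{1}{8 + \frac{1}{630 \cdot 5}} = \frac{1}{8 + \frac{1}{3150}} = \frac{1}{\frac{25201}{3150}} = \frac{3150}{25201}$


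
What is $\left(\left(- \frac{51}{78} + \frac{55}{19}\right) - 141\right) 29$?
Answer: $- \frac{1987863}{494} \approx -4024.0$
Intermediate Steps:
$\left(\left(- \frac{51}{78} + \frac{55}{19}\right) - 141\right) 29 = \left(\left(\left(-51\right) \frac{1}{78} + 55 \cdot \frac{1}{19}\right) - 141\right) 29 = \left(\left(- \frac{17}{26} + \frac{55}{19}\right) - 141\right) 29 = \left(\frac{1107}{494} - 141\right) 29 = \left(- \frac{68547}{494}\right) 29 = - \frac{1987863}{494}$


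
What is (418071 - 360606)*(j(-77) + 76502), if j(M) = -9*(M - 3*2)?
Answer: 4439113785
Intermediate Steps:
j(M) = 54 - 9*M (j(M) = -9*(M - 6) = -9*(-6 + M) = 54 - 9*M)
(418071 - 360606)*(j(-77) + 76502) = (418071 - 360606)*((54 - 9*(-77)) + 76502) = 57465*((54 + 693) + 76502) = 57465*(747 + 76502) = 57465*77249 = 4439113785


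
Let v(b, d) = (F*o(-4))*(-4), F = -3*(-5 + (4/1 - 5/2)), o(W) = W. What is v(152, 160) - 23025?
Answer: -22857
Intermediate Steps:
F = 21/2 (F = -3*(-5 + (4*1 - 5*½)) = -3*(-5 + (4 - 5/2)) = -3*(-5 + 3/2) = -3*(-7/2) = 21/2 ≈ 10.500)
v(b, d) = 168 (v(b, d) = ((21/2)*(-4))*(-4) = -42*(-4) = 168)
v(152, 160) - 23025 = 168 - 23025 = -22857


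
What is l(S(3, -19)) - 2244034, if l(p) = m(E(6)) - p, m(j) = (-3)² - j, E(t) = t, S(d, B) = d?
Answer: -2244034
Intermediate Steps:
m(j) = 9 - j
l(p) = 3 - p (l(p) = (9 - 1*6) - p = (9 - 6) - p = 3 - p)
l(S(3, -19)) - 2244034 = (3 - 1*3) - 2244034 = (3 - 3) - 2244034 = 0 - 2244034 = -2244034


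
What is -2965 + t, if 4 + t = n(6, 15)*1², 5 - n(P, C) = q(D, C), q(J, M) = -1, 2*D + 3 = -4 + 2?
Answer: -2963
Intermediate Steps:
D = -5/2 (D = -3/2 + (-4 + 2)/2 = -3/2 + (½)*(-2) = -3/2 - 1 = -5/2 ≈ -2.5000)
n(P, C) = 6 (n(P, C) = 5 - 1*(-1) = 5 + 1 = 6)
t = 2 (t = -4 + 6*1² = -4 + 6*1 = -4 + 6 = 2)
-2965 + t = -2965 + 2 = -2963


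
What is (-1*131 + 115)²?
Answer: 256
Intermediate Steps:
(-1*131 + 115)² = (-131 + 115)² = (-16)² = 256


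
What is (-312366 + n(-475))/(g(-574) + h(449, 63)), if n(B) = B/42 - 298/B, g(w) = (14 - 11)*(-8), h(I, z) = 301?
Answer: -6231914809/5526150 ≈ -1127.7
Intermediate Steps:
g(w) = -24 (g(w) = 3*(-8) = -24)
n(B) = -298/B + B/42 (n(B) = B*(1/42) - 298/B = B/42 - 298/B = -298/B + B/42)
(-312366 + n(-475))/(g(-574) + h(449, 63)) = (-312366 + (-298/(-475) + (1/42)*(-475)))/(-24 + 301) = (-312366 + (-298*(-1/475) - 475/42))/277 = (-312366 + (298/475 - 475/42))*(1/277) = (-312366 - 213109/19950)*(1/277) = -6231914809/19950*1/277 = -6231914809/5526150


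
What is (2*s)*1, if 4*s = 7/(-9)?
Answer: -7/18 ≈ -0.38889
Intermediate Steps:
s = -7/36 (s = (7/(-9))/4 = (7*(-1/9))/4 = (1/4)*(-7/9) = -7/36 ≈ -0.19444)
(2*s)*1 = (2*(-7/36))*1 = -7/18*1 = -7/18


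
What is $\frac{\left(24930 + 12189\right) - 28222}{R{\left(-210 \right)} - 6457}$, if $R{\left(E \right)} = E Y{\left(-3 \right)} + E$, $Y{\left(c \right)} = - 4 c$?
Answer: $- \frac{8897}{9187} \approx -0.96843$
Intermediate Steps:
$R{\left(E \right)} = 13 E$ ($R{\left(E \right)} = E \left(\left(-4\right) \left(-3\right)\right) + E = E 12 + E = 12 E + E = 13 E$)
$\frac{\left(24930 + 12189\right) - 28222}{R{\left(-210 \right)} - 6457} = \frac{\left(24930 + 12189\right) - 28222}{13 \left(-210\right) - 6457} = \frac{37119 - 28222}{-2730 - 6457} = \frac{8897}{-9187} = 8897 \left(- \frac{1}{9187}\right) = - \frac{8897}{9187}$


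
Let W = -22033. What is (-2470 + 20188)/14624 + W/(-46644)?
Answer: 143581123/85265232 ≈ 1.6839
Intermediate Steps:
(-2470 + 20188)/14624 + W/(-46644) = (-2470 + 20188)/14624 - 22033/(-46644) = 17718*(1/14624) - 22033*(-1/46644) = 8859/7312 + 22033/46644 = 143581123/85265232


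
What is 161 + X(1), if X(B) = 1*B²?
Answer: 162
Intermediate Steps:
X(B) = B²
161 + X(1) = 161 + 1² = 161 + 1 = 162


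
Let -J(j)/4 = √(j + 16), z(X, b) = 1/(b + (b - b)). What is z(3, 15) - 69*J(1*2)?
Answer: 1/15 + 828*√2 ≈ 1171.0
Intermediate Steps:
z(X, b) = 1/b (z(X, b) = 1/(b + 0) = 1/b)
J(j) = -4*√(16 + j) (J(j) = -4*√(j + 16) = -4*√(16 + j))
z(3, 15) - 69*J(1*2) = 1/15 - (-276)*√(16 + 1*2) = 1/15 - (-276)*√(16 + 2) = 1/15 - (-276)*√18 = 1/15 - (-276)*3*√2 = 1/15 - (-828)*√2 = 1/15 + 828*√2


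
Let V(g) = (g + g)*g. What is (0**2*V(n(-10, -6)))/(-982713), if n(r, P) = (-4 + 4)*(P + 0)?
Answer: 0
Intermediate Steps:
n(r, P) = 0 (n(r, P) = 0*P = 0)
V(g) = 2*g**2 (V(g) = (2*g)*g = 2*g**2)
(0**2*V(n(-10, -6)))/(-982713) = (0**2*(2*0**2))/(-982713) = (0*(2*0))*(-1/982713) = (0*0)*(-1/982713) = 0*(-1/982713) = 0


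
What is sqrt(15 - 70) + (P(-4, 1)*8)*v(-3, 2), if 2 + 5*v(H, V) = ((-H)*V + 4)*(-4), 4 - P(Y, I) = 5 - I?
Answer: I*sqrt(55) ≈ 7.4162*I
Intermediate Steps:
P(Y, I) = -1 + I (P(Y, I) = 4 - (5 - I) = 4 + (-5 + I) = -1 + I)
v(H, V) = -18/5 + 4*H*V/5 (v(H, V) = -2/5 + (((-H)*V + 4)*(-4))/5 = -2/5 + ((-H*V + 4)*(-4))/5 = -2/5 + ((4 - H*V)*(-4))/5 = -2/5 + (-16 + 4*H*V)/5 = -2/5 + (-16/5 + 4*H*V/5) = -18/5 + 4*H*V/5)
sqrt(15 - 70) + (P(-4, 1)*8)*v(-3, 2) = sqrt(15 - 70) + ((-1 + 1)*8)*(-18/5 + (4/5)*(-3)*2) = sqrt(-55) + (0*8)*(-18/5 - 24/5) = I*sqrt(55) + 0*(-42/5) = I*sqrt(55) + 0 = I*sqrt(55)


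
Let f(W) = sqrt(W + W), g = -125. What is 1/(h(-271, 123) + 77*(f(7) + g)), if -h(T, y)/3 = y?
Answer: -4997/49898515 - 77*sqrt(14)/99797030 ≈ -0.00010303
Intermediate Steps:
h(T, y) = -3*y
f(W) = sqrt(2)*sqrt(W) (f(W) = sqrt(2*W) = sqrt(2)*sqrt(W))
1/(h(-271, 123) + 77*(f(7) + g)) = 1/(-3*123 + 77*(sqrt(2)*sqrt(7) - 125)) = 1/(-369 + 77*(sqrt(14) - 125)) = 1/(-369 + 77*(-125 + sqrt(14))) = 1/(-369 + (-9625 + 77*sqrt(14))) = 1/(-9994 + 77*sqrt(14))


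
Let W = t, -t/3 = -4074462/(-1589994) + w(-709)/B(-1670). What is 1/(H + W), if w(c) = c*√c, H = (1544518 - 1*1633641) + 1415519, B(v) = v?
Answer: 196350609918372996100/260437154280308126983348107 + 188543943798830*I*√709/260437154280308126983348107 ≈ 7.5393e-7 + 1.9277e-11*I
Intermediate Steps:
H = 1326396 (H = (1544518 - 1633641) + 1415519 = -89123 + 1415519 = 1326396)
w(c) = c^(3/2)
t = -97011/12619 - 2127*I*√709/1670 (t = -3*(-4074462/(-1589994) + (-709)^(3/2)/(-1670)) = -3*(-4074462*(-1/1589994) - 709*I*√709*(-1/1670)) = -3*(32337/12619 + 709*I*√709/1670) = -97011/12619 - 2127*I*√709/1670 ≈ -7.6877 - 33.914*I)
W = -97011/12619 - 2127*I*√709/1670 ≈ -7.6877 - 33.914*I
1/(H + W) = 1/(1326396 + (-97011/12619 - 2127*I*√709/1670)) = 1/(16737694113/12619 - 2127*I*√709/1670)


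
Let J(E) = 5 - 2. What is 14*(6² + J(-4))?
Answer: 546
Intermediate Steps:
J(E) = 3
14*(6² + J(-4)) = 14*(6² + 3) = 14*(36 + 3) = 14*39 = 546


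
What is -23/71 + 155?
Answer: 10982/71 ≈ 154.68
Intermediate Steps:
-23/71 + 155 = 10982/71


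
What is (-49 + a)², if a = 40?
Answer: 81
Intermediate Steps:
(-49 + a)² = (-49 + 40)² = (-9)² = 81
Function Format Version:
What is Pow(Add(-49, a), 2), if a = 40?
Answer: 81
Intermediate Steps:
Pow(Add(-49, a), 2) = Pow(Add(-49, 40), 2) = Pow(-9, 2) = 81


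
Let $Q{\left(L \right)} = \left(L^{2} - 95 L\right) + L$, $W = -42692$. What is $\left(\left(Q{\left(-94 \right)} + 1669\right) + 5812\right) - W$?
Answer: $67845$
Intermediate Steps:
$Q{\left(L \right)} = L^{2} - 94 L$
$\left(\left(Q{\left(-94 \right)} + 1669\right) + 5812\right) - W = \left(\left(- 94 \left(-94 - 94\right) + 1669\right) + 5812\right) - -42692 = \left(\left(\left(-94\right) \left(-188\right) + 1669\right) + 5812\right) + 42692 = \left(\left(17672 + 1669\right) + 5812\right) + 42692 = \left(19341 + 5812\right) + 42692 = 25153 + 42692 = 67845$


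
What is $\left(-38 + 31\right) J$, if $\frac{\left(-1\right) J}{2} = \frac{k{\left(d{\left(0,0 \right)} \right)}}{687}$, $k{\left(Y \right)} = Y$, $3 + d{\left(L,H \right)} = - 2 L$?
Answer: $- \frac{14}{229} \approx -0.061135$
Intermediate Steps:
$d{\left(L,H \right)} = -3 - 2 L$
$J = \frac{2}{229}$ ($J = - 2 \frac{-3 - 0}{687} = - 2 \left(-3 + 0\right) \frac{1}{687} = - 2 \left(\left(-3\right) \frac{1}{687}\right) = \left(-2\right) \left(- \frac{1}{229}\right) = \frac{2}{229} \approx 0.0087336$)
$\left(-38 + 31\right) J = \left(-38 + 31\right) \frac{2}{229} = \left(-7\right) \frac{2}{229} = - \frac{14}{229}$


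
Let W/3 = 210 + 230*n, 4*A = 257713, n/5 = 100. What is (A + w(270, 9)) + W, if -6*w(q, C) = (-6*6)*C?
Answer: 1640449/4 ≈ 4.1011e+5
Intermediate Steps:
w(q, C) = 6*C (w(q, C) = -(-6*6)*C/6 = -(-6)*C = 6*C)
n = 500 (n = 5*100 = 500)
A = 257713/4 (A = (1/4)*257713 = 257713/4 ≈ 64428.)
W = 345630 (W = 3*(210 + 230*500) = 3*(210 + 115000) = 3*115210 = 345630)
(A + w(270, 9)) + W = (257713/4 + 6*9) + 345630 = (257713/4 + 54) + 345630 = 257929/4 + 345630 = 1640449/4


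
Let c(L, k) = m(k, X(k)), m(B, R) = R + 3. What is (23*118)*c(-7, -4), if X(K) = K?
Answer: -2714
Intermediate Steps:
m(B, R) = 3 + R
c(L, k) = 3 + k
(23*118)*c(-7, -4) = (23*118)*(3 - 4) = 2714*(-1) = -2714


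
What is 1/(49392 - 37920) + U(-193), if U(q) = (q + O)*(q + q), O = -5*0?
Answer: 854641057/11472 ≈ 74498.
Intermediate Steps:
O = 0
U(q) = 2*q² (U(q) = (q + 0)*(q + q) = q*(2*q) = 2*q²)
1/(49392 - 37920) + U(-193) = 1/(49392 - 37920) + 2*(-193)² = 1/11472 + 2*37249 = 1/11472 + 74498 = 854641057/11472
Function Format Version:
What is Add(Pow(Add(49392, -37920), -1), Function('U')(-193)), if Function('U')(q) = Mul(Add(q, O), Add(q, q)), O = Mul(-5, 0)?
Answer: Rational(854641057, 11472) ≈ 74498.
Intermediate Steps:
O = 0
Function('U')(q) = Mul(2, Pow(q, 2)) (Function('U')(q) = Mul(Add(q, 0), Add(q, q)) = Mul(q, Mul(2, q)) = Mul(2, Pow(q, 2)))
Add(Pow(Add(49392, -37920), -1), Function('U')(-193)) = Add(Pow(Add(49392, -37920), -1), Mul(2, Pow(-193, 2))) = Add(Pow(11472, -1), Mul(2, 37249)) = Add(Rational(1, 11472), 74498) = Rational(854641057, 11472)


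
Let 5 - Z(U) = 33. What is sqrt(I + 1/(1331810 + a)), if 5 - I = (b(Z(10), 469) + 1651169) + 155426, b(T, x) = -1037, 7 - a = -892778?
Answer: I*sqrt(8935362058884356230)/2224595 ≈ 1343.7*I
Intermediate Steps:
a = 892785 (a = 7 - 1*(-892778) = 7 + 892778 = 892785)
Z(U) = -28 (Z(U) = 5 - 1*33 = 5 - 33 = -28)
I = -1805553 (I = 5 - ((-1037 + 1651169) + 155426) = 5 - (1650132 + 155426) = 5 - 1*1805558 = 5 - 1805558 = -1805553)
sqrt(I + 1/(1331810 + a)) = sqrt(-1805553 + 1/(1331810 + 892785)) = sqrt(-1805553 + 1/2224595) = sqrt(-4016624176034/2224595) = I*sqrt(8935362058884356230)/2224595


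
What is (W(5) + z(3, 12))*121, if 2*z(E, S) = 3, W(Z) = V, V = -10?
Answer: -2057/2 ≈ -1028.5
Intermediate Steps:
W(Z) = -10
z(E, S) = 3/2 (z(E, S) = (½)*3 = 3/2)
(W(5) + z(3, 12))*121 = (-10 + 3/2)*121 = -17/2*121 = -2057/2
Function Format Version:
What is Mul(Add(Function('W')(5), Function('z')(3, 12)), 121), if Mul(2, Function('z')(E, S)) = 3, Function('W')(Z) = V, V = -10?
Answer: Rational(-2057, 2) ≈ -1028.5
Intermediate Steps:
Function('W')(Z) = -10
Function('z')(E, S) = Rational(3, 2) (Function('z')(E, S) = Mul(Rational(1, 2), 3) = Rational(3, 2))
Mul(Add(Function('W')(5), Function('z')(3, 12)), 121) = Mul(Add(-10, Rational(3, 2)), 121) = Mul(Rational(-17, 2), 121) = Rational(-2057, 2)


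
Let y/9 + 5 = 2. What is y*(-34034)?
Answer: 918918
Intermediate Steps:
y = -27 (y = -45 + 9*2 = -45 + 18 = -27)
y*(-34034) = -27*(-34034) = 918918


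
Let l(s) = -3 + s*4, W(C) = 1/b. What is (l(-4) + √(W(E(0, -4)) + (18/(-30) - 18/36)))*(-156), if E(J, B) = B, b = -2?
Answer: 2964 - 312*I*√10/5 ≈ 2964.0 - 197.33*I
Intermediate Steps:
W(C) = -½ (W(C) = 1/(-2) = -½)
l(s) = -3 + 4*s
(l(-4) + √(W(E(0, -4)) + (18/(-30) - 18/36)))*(-156) = ((-3 + 4*(-4)) + √(-½ + (18/(-30) - 18/36)))*(-156) = ((-3 - 16) + √(-½ + (18*(-1/30) - 18*1/36)))*(-156) = (-19 + √(-½ + (-⅗ - ½)))*(-156) = (-19 + √(-½ - 11/10))*(-156) = (-19 + √(-8/5))*(-156) = (-19 + 2*I*√10/5)*(-156) = 2964 - 312*I*√10/5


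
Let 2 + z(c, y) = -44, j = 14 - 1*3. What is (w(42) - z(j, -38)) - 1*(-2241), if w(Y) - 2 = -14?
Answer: 2275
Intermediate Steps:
j = 11 (j = 14 - 3 = 11)
z(c, y) = -46 (z(c, y) = -2 - 44 = -46)
w(Y) = -12 (w(Y) = 2 - 14 = -12)
(w(42) - z(j, -38)) - 1*(-2241) = (-12 - 1*(-46)) - 1*(-2241) = (-12 + 46) + 2241 = 34 + 2241 = 2275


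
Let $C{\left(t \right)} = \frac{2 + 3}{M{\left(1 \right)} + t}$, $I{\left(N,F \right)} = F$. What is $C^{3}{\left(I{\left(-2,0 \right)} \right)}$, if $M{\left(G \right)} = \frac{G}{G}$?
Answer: $125$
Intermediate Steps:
$M{\left(G \right)} = 1$
$C{\left(t \right)} = \frac{5}{1 + t}$ ($C{\left(t \right)} = \frac{2 + 3}{1 + t} = \frac{5}{1 + t}$)
$C^{3}{\left(I{\left(-2,0 \right)} \right)} = \left(\frac{5}{1 + 0}\right)^{3} = \left(\frac{5}{1}\right)^{3} = \left(5 \cdot 1\right)^{3} = 5^{3} = 125$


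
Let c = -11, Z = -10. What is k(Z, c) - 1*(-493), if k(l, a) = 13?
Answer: 506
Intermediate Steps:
k(Z, c) - 1*(-493) = 13 - 1*(-493) = 13 + 493 = 506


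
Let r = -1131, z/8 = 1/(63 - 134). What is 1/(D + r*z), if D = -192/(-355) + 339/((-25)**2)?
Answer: 44375/5703069 ≈ 0.0077809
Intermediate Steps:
z = -8/71 (z = 8/(63 - 134) = 8/(-71) = 8*(-1/71) = -8/71 ≈ -0.11268)
D = 48069/44375 (D = -192*(-1/355) + 339/625 = 192/355 + 339*(1/625) = 192/355 + 339/625 = 48069/44375 ≈ 1.0832)
1/(D + r*z) = 1/(48069/44375 - 1131*(-8/71)) = 1/(48069/44375 + 9048/71) = 1/(5703069/44375) = 44375/5703069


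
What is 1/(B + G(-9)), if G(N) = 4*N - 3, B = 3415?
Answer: 1/3376 ≈ 0.00029621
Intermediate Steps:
G(N) = -3 + 4*N
1/(B + G(-9)) = 1/(3415 + (-3 + 4*(-9))) = 1/(3415 + (-3 - 36)) = 1/(3415 - 39) = 1/3376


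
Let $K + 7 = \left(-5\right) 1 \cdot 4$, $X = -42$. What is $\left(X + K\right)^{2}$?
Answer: $4761$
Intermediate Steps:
$K = -27$ ($K = -7 + \left(-5\right) 1 \cdot 4 = -7 - 20 = -27$)
$\left(X + K\right)^{2} = \left(-42 - 27\right)^{2} = \left(-69\right)^{2} = 4761$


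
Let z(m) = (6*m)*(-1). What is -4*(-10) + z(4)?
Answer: 16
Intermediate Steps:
z(m) = -6*m
-4*(-10) + z(4) = -4*(-10) - 6*4 = 40 - 24 = 16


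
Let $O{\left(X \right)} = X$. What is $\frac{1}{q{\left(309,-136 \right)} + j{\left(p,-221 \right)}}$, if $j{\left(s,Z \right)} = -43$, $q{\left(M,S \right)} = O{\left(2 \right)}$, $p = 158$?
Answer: $- \frac{1}{41} \approx -0.02439$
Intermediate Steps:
$q{\left(M,S \right)} = 2$
$\frac{1}{q{\left(309,-136 \right)} + j{\left(p,-221 \right)}} = \frac{1}{2 - 43} = \frac{1}{-41} = - \frac{1}{41}$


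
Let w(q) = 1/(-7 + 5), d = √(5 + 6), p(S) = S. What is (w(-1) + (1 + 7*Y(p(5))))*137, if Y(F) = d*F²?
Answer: 137/2 + 23975*√11 ≈ 79585.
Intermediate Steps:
d = √11 ≈ 3.3166
Y(F) = √11*F²
w(q) = -½ (w(q) = 1/(-2) = -½)
(w(-1) + (1 + 7*Y(p(5))))*137 = (-½ + (1 + 7*(√11*5²)))*137 = (-½ + (1 + 7*(√11*25)))*137 = (-½ + (1 + 7*(25*√11)))*137 = (-½ + (1 + 175*√11))*137 = (½ + 175*√11)*137 = 137/2 + 23975*√11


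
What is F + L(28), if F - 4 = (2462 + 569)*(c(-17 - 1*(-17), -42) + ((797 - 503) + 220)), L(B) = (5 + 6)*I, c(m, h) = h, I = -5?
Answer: 1430581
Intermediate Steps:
L(B) = -55 (L(B) = (5 + 6)*(-5) = 11*(-5) = -55)
F = 1430636 (F = 4 + (2462 + 569)*(-42 + ((797 - 503) + 220)) = 4 + 3031*(-42 + (294 + 220)) = 4 + 3031*(-42 + 514) = 4 + 3031*472 = 4 + 1430632 = 1430636)
F + L(28) = 1430636 - 55 = 1430581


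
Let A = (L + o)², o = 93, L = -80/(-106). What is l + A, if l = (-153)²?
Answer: 90446842/2809 ≈ 32199.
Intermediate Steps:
L = 40/53 (L = -80*(-1/106) = 40/53 ≈ 0.75472)
A = 24690961/2809 (A = (40/53 + 93)² = (4969/53)² = 24690961/2809 ≈ 8790.0)
l = 23409
l + A = 23409 + 24690961/2809 = 90446842/2809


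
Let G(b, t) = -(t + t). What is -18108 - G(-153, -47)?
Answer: -18202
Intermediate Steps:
G(b, t) = -2*t
-18108 - G(-153, -47) = -18108 - (-2)*(-47) = -18108 - 1*94 = -18108 - 94 = -18202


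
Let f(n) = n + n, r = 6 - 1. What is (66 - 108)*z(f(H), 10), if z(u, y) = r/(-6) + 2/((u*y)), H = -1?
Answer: 196/5 ≈ 39.200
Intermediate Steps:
r = 5
f(n) = 2*n
z(u, y) = -5/6 + 2/(u*y) (z(u, y) = 5/(-6) + 2/((u*y)) = 5*(-1/6) + 2*(1/(u*y)) = -5/6 + 2/(u*y))
(66 - 108)*z(f(H), 10) = (66 - 108)*(-5/6 + 2/((2*(-1))*10)) = -42*(-5/6 + 2*(1/10)/(-2)) = -42*(-5/6 + 2*(-1/2)*(1/10)) = -42*(-5/6 - 1/10) = -42*(-14/15) = 196/5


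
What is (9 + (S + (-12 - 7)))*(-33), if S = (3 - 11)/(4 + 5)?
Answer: 1078/3 ≈ 359.33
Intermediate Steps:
S = -8/9 ≈ -0.88889
(9 + (S + (-12 - 7)))*(-33) = (9 + (-8/9 + (-12 - 7)))*(-33) = (9 + (-8/9 - 19))*(-33) = (9 - 179/9)*(-33) = -98/9*(-33) = 1078/3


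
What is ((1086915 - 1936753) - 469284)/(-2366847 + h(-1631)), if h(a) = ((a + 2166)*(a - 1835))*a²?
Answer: 188446/704680787251 ≈ 2.6742e-7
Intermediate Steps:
h(a) = a²*(-1835 + a)*(2166 + a) (h(a) = ((2166 + a)*(-1835 + a))*a² = ((-1835 + a)*(2166 + a))*a² = a²*(-1835 + a)*(2166 + a))
((1086915 - 1936753) - 469284)/(-2366847 + h(-1631)) = ((1086915 - 1936753) - 469284)/(-2366847 + (-1631)²*(-3974610 + (-1631)² + 331*(-1631))) = (-849838 - 469284)/(-2366847 + 2660161*(-3974610 + 2660161 - 539861)) = -1319122/(-2366847 + 2660161*(-1854310)) = -1319122/(-2366847 - 4932763143910) = -1319122/(-4932765510757) = -1319122*(-1/4932765510757) = 188446/704680787251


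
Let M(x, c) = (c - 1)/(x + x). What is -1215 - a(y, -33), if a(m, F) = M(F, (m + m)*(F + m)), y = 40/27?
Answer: -58527319/48114 ≈ -1216.4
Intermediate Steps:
y = 40/27 (y = 40*(1/27) = 40/27 ≈ 1.4815)
M(x, c) = (-1 + c)/(2*x) (M(x, c) = (-1 + c)/((2*x)) = (-1 + c)*(1/(2*x)) = (-1 + c)/(2*x))
a(m, F) = (-1 + 2*m*(F + m))/(2*F) (a(m, F) = (-1 + (m + m)*(F + m))/(2*F) = (-1 + (2*m)*(F + m))/(2*F) = (-1 + 2*m*(F + m))/(2*F))
-1215 - a(y, -33) = -1215 - (-½ + 40*(-33 + 40/27)/27)/(-33) = -1215 - (-1)*(-½ + (40/27)*(-851/27))/33 = -1215 - (-1)*(-½ - 34040/729)/33 = -1215 - (-1)*(-68809)/(33*1458) = -1215 - 1*68809/48114 = -1215 - 68809/48114 = -58527319/48114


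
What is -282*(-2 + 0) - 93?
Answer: 471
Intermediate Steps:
-282*(-2 + 0) - 93 = -282*(-2) - 93 = -47*(-12) - 93 = 564 - 93 = 471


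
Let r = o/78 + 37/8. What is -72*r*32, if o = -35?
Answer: -125088/13 ≈ -9622.2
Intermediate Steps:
r = 1303/312 (r = -35/78 + 37/8 = 1303/312 ≈ 4.1763)
-72*r*32 = -72*1303/312*32 = -3909/13*32 = -125088/13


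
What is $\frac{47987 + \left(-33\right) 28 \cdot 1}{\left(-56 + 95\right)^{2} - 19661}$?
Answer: $- \frac{47063}{18140} \approx -2.5944$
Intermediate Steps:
$\frac{47987 + \left(-33\right) 28 \cdot 1}{\left(-56 + 95\right)^{2} - 19661} = \frac{47987 - 924}{39^{2} - 19661} = \frac{47987 - 924}{1521 - 19661} = \frac{47063}{-18140} = 47063 \left(- \frac{1}{18140}\right) = - \frac{47063}{18140}$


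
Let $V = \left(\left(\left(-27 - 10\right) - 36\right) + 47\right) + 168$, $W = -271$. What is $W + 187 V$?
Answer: $26283$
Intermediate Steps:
$V = 142$ ($V = \left(\left(-37 - 36\right) + 47\right) + 168 = \left(-73 + 47\right) + 168 = -26 + 168 = 142$)
$W + 187 V = -271 + 187 \cdot 142 = -271 + 26554 = 26283$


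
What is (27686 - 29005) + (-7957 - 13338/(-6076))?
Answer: -28173819/3038 ≈ -9273.8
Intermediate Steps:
(27686 - 29005) + (-7957 - 13338/(-6076)) = -1319 + (-7957 - 13338*(-1/6076)) = -1319 + (-7957 + 6669/3038) = -1319 - 24166697/3038 = -28173819/3038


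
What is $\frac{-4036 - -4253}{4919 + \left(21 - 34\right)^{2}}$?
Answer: $\frac{217}{5088} \approx 0.042649$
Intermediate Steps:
$\frac{-4036 - -4253}{4919 + \left(21 - 34\right)^{2}} = \frac{-4036 + 4253}{4919 + \left(-13\right)^{2}} = \frac{217}{4919 + 169} = \frac{217}{5088}$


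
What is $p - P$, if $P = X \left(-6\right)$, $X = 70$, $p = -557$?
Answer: $-137$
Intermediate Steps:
$P = -420$ ($P = 70 \left(-6\right) = -420$)
$p - P = -557 - -420 = -557 + 420 = -137$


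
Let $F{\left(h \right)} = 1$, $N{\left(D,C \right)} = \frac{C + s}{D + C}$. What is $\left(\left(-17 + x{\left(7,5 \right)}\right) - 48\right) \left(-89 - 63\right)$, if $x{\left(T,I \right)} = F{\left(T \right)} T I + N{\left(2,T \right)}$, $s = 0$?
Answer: $\frac{39976}{9} \approx 4441.8$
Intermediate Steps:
$N{\left(D,C \right)} = \frac{C}{C + D}$ ($N{\left(D,C \right)} = \frac{C + 0}{D + C} = \frac{C}{C + D}$)
$x{\left(T,I \right)} = I T + \frac{T}{2 + T}$ ($x{\left(T,I \right)} = 1 T I + \frac{T}{T + 2} = T I + \frac{T}{2 + T} = I T + \frac{T}{2 + T}$)
$\left(\left(-17 + x{\left(7,5 \right)}\right) - 48\right) \left(-89 - 63\right) = \left(\left(-17 + \frac{7 \left(1 + 5 \left(2 + 7\right)\right)}{2 + 7}\right) - 48\right) \left(-89 - 63\right) = \left(\left(-17 + \frac{7 \left(1 + 5 \cdot 9\right)}{9}\right) - 48\right) \left(-152\right) = \left(\left(-17 + 7 \cdot \frac{1}{9} \left(1 + 45\right)\right) - 48\right) \left(-152\right) = \left(\left(-17 + 7 \cdot \frac{1}{9} \cdot 46\right) - 48\right) \left(-152\right) = \left(\left(-17 + \frac{322}{9}\right) - 48\right) \left(-152\right) = \left(\frac{169}{9} - 48\right) \left(-152\right) = \left(- \frac{263}{9}\right) \left(-152\right) = \frac{39976}{9}$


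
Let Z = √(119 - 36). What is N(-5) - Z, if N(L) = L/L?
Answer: 1 - √83 ≈ -8.1104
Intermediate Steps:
Z = √83 ≈ 9.1104
N(L) = 1
N(-5) - Z = 1 - √83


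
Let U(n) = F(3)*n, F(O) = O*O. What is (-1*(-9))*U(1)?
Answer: 81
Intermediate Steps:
F(O) = O²
U(n) = 9*n (U(n) = 3²*n = 9*n)
(-1*(-9))*U(1) = (-1*(-9))*(9*1) = 9*9 = 81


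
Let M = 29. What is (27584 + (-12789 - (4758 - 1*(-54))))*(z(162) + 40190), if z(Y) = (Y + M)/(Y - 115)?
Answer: 18859094943/47 ≈ 4.0126e+8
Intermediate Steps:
z(Y) = (29 + Y)/(-115 + Y) (z(Y) = (Y + 29)/(Y - 115) = (29 + Y)/(-115 + Y))
(27584 + (-12789 - (4758 - 1*(-54))))*(z(162) + 40190) = (27584 + (-12789 - (4758 - 1*(-54))))*((29 + 162)/(-115 + 162) + 40190) = (27584 + (-12789 - (4758 + 54)))*(191/47 + 40190) = (27584 + (-12789 - 1*4812))*((1/47)*191 + 40190) = (27584 + (-12789 - 4812))*(191/47 + 40190) = (27584 - 17601)*(1889121/47) = 9983*(1889121/47) = 18859094943/47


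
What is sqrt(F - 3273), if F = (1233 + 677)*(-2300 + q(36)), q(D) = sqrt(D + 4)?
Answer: sqrt(-4396273 + 3820*sqrt(10)) ≈ 2093.8*I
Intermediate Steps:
q(D) = sqrt(4 + D)
F = -4393000 + 3820*sqrt(10) (F = (1233 + 677)*(-2300 + sqrt(4 + 36)) = 1910*(-2300 + sqrt(40)) = 1910*(-2300 + 2*sqrt(10)) = -4393000 + 3820*sqrt(10) ≈ -4.3809e+6)
sqrt(F - 3273) = sqrt((-4393000 + 3820*sqrt(10)) - 3273) = sqrt(-4396273 + 3820*sqrt(10))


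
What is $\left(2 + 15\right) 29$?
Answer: $493$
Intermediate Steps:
$\left(2 + 15\right) 29 = 17 \cdot 29 = 493$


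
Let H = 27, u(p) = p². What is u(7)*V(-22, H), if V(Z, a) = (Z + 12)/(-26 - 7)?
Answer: 490/33 ≈ 14.848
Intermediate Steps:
V(Z, a) = -4/11 - Z/33 (V(Z, a) = (12 + Z)/(-33) = (12 + Z)*(-1/33) = -4/11 - Z/33)
u(7)*V(-22, H) = 7²*(-4/11 - 1/33*(-22)) = 49*(-4/11 + ⅔) = 49*(10/33) = 490/33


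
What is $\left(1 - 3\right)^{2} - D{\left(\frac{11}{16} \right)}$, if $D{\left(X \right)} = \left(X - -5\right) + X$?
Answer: $- \frac{19}{8} \approx -2.375$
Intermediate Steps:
$D{\left(X \right)} = 5 + 2 X$ ($D{\left(X \right)} = \left(X + 5\right) + X = \left(5 + X\right) + X = 5 + 2 X$)
$\left(1 - 3\right)^{2} - D{\left(\frac{11}{16} \right)} = \left(1 - 3\right)^{2} - \left(5 + 2 \cdot \frac{11}{16}\right) = \left(-2\right)^{2} - \left(5 + 2 \cdot 11 \cdot \frac{1}{16}\right) = 4 - \left(5 + 2 \cdot \frac{11}{16}\right) = 4 - \left(5 + \frac{11}{8}\right) = 4 - \frac{51}{8} = - \frac{19}{8}$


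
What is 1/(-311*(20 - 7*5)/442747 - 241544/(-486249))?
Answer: 1975094367/1001937917 ≈ 1.9713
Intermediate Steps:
1/(-311*(20 - 7*5)/442747 - 241544/(-486249)) = 1/(-311*(20 - 35)*(1/442747) - 241544*(-1/486249)) = 1/(-311*(-15)*(1/442747) + 2216/4461) = 1/(4665*(1/442747) + 2216/4461) = 1/(4665/442747 + 2216/4461) = 1/(1001937917/1975094367) = 1975094367/1001937917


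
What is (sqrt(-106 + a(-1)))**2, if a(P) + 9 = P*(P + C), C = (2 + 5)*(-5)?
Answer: -79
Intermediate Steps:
C = -35 (C = 7*(-5) = -35)
a(P) = -9 + P*(-35 + P) (a(P) = -9 + P*(P - 35) = -9 + P*(-35 + P))
(sqrt(-106 + a(-1)))**2 = (sqrt(-106 + (-9 + (-1)**2 - 35*(-1))))**2 = (sqrt(-106 + (-9 + 1 + 35)))**2 = (sqrt(-106 + 27))**2 = (sqrt(-79))**2 = (I*sqrt(79))**2 = -79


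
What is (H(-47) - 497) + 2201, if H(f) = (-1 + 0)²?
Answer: 1705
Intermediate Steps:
H(f) = 1 (H(f) = (-1)² = 1)
(H(-47) - 497) + 2201 = (1 - 497) + 2201 = -496 + 2201 = 1705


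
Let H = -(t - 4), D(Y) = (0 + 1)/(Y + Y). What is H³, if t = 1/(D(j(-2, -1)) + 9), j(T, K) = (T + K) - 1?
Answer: 21024576/357911 ≈ 58.742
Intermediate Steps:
j(T, K) = -1 + K + T (j(T, K) = (K + T) - 1 = -1 + K + T)
D(Y) = 1/(2*Y)
t = 8/71 (t = 1/(1/(2*(-1 - 1 - 2)) + 9) = 1/((½)/(-4) + 9) = 1/((½)*(-¼) + 9) = 1/(-⅛ + 9) = 1/(71/8) = 8/71 ≈ 0.11268)
H = 276/71 (H = -(8/71 - 4) = -1*(-276/71) = 276/71 ≈ 3.8873)
H³ = (276/71)³ = 21024576/357911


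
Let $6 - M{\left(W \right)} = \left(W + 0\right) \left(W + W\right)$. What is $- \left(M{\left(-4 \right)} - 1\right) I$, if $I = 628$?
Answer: $16956$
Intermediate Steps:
$M{\left(W \right)} = 6 - 2 W^{2}$ ($M{\left(W \right)} = 6 - \left(W + 0\right) \left(W + W\right) = 6 - W 2 W = 6 - 2 W^{2}$)
$- \left(M{\left(-4 \right)} - 1\right) I = - \left(\left(6 - 2 \left(-4\right)^{2}\right) - 1\right) 628 = - \left(\left(6 - 32\right) - 1\right) 628 = - \left(-26 - 1\right) 628 = - \left(-27\right) 628 = \left(-1\right) \left(-16956\right) = 16956$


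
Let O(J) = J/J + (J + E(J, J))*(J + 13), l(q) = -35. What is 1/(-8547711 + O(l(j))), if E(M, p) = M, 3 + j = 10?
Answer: -1/8546170 ≈ -1.1701e-7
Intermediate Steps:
j = 7 (j = -3 + 10 = 7)
O(J) = 1 + 2*J*(13 + J) (O(J) = J/J + (J + J)*(J + 13) = 1 + (2*J)*(13 + J) = 1 + 2*J*(13 + J))
1/(-8547711 + O(l(j))) = 1/(-8547711 + (1 + 2*(-35)² + 26*(-35))) = 1/(-8547711 + (1 + 2*1225 - 910)) = 1/(-8547711 + (1 + 2450 - 910)) = 1/(-8547711 + 1541) = 1/(-8546170) = -1/8546170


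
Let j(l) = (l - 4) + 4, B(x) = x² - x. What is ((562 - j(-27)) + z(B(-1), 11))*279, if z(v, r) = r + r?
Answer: 170469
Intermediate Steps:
z(v, r) = 2*r
j(l) = l (j(l) = (-4 + l) + 4 = l)
((562 - j(-27)) + z(B(-1), 11))*279 = ((562 - 1*(-27)) + 2*11)*279 = ((562 + 27) + 22)*279 = (589 + 22)*279 = 611*279 = 170469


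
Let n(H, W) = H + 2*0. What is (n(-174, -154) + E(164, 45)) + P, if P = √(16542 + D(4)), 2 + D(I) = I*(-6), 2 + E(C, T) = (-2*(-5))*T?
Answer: 274 + 2*√4129 ≈ 402.51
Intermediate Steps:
n(H, W) = H (n(H, W) = H + 0 = H)
E(C, T) = -2 + 10*T (E(C, T) = -2 + (-2*(-5))*T = -2 + 10*T)
D(I) = -2 - 6*I (D(I) = -2 + I*(-6) = -2 - 6*I)
P = 2*√4129 (P = √(16542 + (-2 - 6*4)) = √(16542 + (-2 - 24)) = √(16542 - 26) = √16516 = 2*√4129 ≈ 128.51)
(n(-174, -154) + E(164, 45)) + P = (-174 + (-2 + 10*45)) + 2*√4129 = (-174 + (-2 + 450)) + 2*√4129 = (-174 + 448) + 2*√4129 = 274 + 2*√4129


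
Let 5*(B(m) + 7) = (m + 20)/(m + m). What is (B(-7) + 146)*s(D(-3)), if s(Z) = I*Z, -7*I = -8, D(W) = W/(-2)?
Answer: 58302/245 ≈ 237.97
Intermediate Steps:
D(W) = -W/2 (D(W) = W*(-½) = -W/2)
I = 8/7 (I = -⅐*(-8) = 8/7 ≈ 1.1429)
s(Z) = 8*Z/7
B(m) = -7 + (20 + m)/(10*m) (B(m) = -7 + ((m + 20)/(m + m))/5 = -7 + ((20 + m)/((2*m)))/5 = -7 + ((20 + m)*(1/(2*m)))/5 = -7 + ((20 + m)/(2*m))/5 = -7 + (20 + m)/(10*m))
(B(-7) + 146)*s(D(-3)) = ((-69/10 + 2/(-7)) + 146)*(8*(-½*(-3))/7) = ((-69/10 + 2*(-⅐)) + 146)*((8/7)*(3/2)) = ((-69/10 - 2/7) + 146)*(12/7) = (-503/70 + 146)*(12/7) = (9717/70)*(12/7) = 58302/245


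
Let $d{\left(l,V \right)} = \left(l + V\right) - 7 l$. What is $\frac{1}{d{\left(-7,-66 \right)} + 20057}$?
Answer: $\frac{1}{20033} \approx 4.9918 \cdot 10^{-5}$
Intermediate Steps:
$d{\left(l,V \right)} = V - 6 l$ ($d{\left(l,V \right)} = \left(V + l\right) - 7 l = V - 6 l$)
$\frac{1}{d{\left(-7,-66 \right)} + 20057} = \frac{1}{\left(-66 - -42\right) + 20057} = \frac{1}{\left(-66 + 42\right) + 20057} = \frac{1}{-24 + 20057} = \frac{1}{20033}$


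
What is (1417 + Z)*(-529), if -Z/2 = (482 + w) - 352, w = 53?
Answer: -555979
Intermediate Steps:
Z = -366 (Z = -2*((482 + 53) - 352) = -2*(535 - 352) = -2*183 = -366)
(1417 + Z)*(-529) = (1417 - 366)*(-529) = 1051*(-529) = -555979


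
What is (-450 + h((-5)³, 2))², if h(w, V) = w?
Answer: 330625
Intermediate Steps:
(-450 + h((-5)³, 2))² = (-450 + (-5)³)² = (-450 - 125)² = (-575)² = 330625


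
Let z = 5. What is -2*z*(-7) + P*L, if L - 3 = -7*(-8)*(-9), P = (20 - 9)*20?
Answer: -110150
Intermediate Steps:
P = 220 (P = 11*20 = 220)
L = -501 (L = 3 - 7*(-8)*(-9) = 3 + 56*(-9) = 3 - 504 = -501)
-2*z*(-7) + P*L = -2*5*(-7) + 220*(-501) = -10*(-7) - 110220 = 70 - 110220 = -110150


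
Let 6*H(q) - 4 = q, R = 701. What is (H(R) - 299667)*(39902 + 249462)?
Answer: -86678841518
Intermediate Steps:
H(q) = ⅔ + q/6
(H(R) - 299667)*(39902 + 249462) = ((⅔ + (⅙)*701) - 299667)*(39902 + 249462) = ((⅔ + 701/6) - 299667)*289364 = (235/2 - 299667)*289364 = -599099/2*289364 = -86678841518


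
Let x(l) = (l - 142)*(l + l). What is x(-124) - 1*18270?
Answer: 47698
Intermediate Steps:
x(l) = 2*l*(-142 + l) (x(l) = (-142 + l)*(2*l) = 2*l*(-142 + l))
x(-124) - 1*18270 = 2*(-124)*(-142 - 124) - 1*18270 = 2*(-124)*(-266) - 18270 = 65968 - 18270 = 47698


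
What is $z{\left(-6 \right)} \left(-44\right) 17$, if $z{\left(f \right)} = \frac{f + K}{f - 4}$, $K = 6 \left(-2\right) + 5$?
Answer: $- \frac{4862}{5} \approx -972.4$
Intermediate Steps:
$K = -7$ ($K = -12 + 5 = -7$)
$z{\left(f \right)} = \frac{-7 + f}{-4 + f}$ ($z{\left(f \right)} = \frac{f - 7}{f - 4} = \frac{-7 + f}{-4 + f}$)
$z{\left(-6 \right)} \left(-44\right) 17 = \frac{-7 - 6}{-4 - 6} \left(-44\right) 17 = \frac{1}{-10} \left(-13\right) \left(-44\right) 17 = \left(- \frac{1}{10}\right) \left(-13\right) \left(-44\right) 17 = \frac{13}{10} \left(-44\right) 17 = \left(- \frac{286}{5}\right) 17 = - \frac{4862}{5}$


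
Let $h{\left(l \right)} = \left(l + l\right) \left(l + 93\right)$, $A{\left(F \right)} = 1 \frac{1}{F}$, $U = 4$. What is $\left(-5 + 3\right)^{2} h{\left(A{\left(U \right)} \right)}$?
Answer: $\frac{373}{2} \approx 186.5$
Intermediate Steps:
$A{\left(F \right)} = \frac{1}{F}$
$h{\left(l \right)} = 2 l \left(93 + l\right)$
$\left(-5 + 3\right)^{2} h{\left(A{\left(U \right)} \right)} = \left(-5 + 3\right)^{2} \frac{2 \left(93 + \frac{1}{4}\right)}{4} = \left(-2\right)^{2} \cdot 2 \cdot \frac{1}{4} \left(93 + \frac{1}{4}\right) = 4 \cdot 2 \cdot \frac{1}{4} \cdot \frac{373}{4} = 4 \cdot \frac{373}{8} = \frac{373}{2}$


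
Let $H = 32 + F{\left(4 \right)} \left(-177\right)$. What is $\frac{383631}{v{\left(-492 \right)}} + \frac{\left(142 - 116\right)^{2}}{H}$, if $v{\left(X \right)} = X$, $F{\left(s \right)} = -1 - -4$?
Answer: $- \frac{63921487}{81836} \approx -781.09$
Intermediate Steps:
$F{\left(s \right)} = 3$ ($F{\left(s \right)} = -1 + 4 = 3$)
$H = -499$ ($H = 32 + 3 \left(-177\right) = 32 - 531 = -499$)
$\frac{383631}{v{\left(-492 \right)}} + \frac{\left(142 - 116\right)^{2}}{H} = \frac{383631}{-492} + \frac{\left(142 - 116\right)^{2}}{-499} = 383631 \left(- \frac{1}{492}\right) + 26^{2} \left(- \frac{1}{499}\right) = - \frac{127877}{164} + 676 \left(- \frac{1}{499}\right) = - \frac{127877}{164} - \frac{676}{499} = - \frac{63921487}{81836}$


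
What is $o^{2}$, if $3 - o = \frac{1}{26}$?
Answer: $\frac{5929}{676} \approx 8.7707$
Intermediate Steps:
$o = \frac{77}{26}$ ($o = 3 - \frac{1}{26} = \frac{77}{26} \approx 2.9615$)
$o^{2} = \left(\frac{77}{26}\right)^{2} = \frac{5929}{676}$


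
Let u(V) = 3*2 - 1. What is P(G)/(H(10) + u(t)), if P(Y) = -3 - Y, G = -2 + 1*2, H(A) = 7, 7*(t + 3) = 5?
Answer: -¼ ≈ -0.25000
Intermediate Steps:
t = -16/7 (t = -3 + (⅐)*5 = -3 + 5/7 = -16/7 ≈ -2.2857)
u(V) = 5 (u(V) = 6 - 1 = 5)
G = 0 (G = -2 + 2 = 0)
P(G)/(H(10) + u(t)) = (-3 - 1*0)/(7 + 5) = (-3 + 0)/12 = (1/12)*(-3) = -¼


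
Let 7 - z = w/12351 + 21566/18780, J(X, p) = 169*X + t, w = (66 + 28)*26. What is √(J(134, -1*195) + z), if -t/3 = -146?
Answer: 37*√2800685750050970/12886210 ≈ 151.95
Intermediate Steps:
w = 2444 (w = 94*26 = 2444)
t = 438 (t = -3*(-146) = 438)
J(X, p) = 438 + 169*X (J(X, p) = 169*X + 438 = 438 + 169*X)
z = 72855693/12886210 (z = 7 - (2444/12351 + 21566/18780) = 7 - (2444*(1/12351) + 21566*(1/18780)) = 7 - (2444/12351 + 10783/9390) = 7 - 1*17347777/12886210 = 7 - 17347777/12886210 = 72855693/12886210 ≈ 5.6538)
√(J(134, -1*195) + z) = √((438 + 169*134) + 72855693/12886210) = √((438 + 22646) + 72855693/12886210) = √(23084 + 72855693/12886210) = √(297538127333/12886210) = 37*√2800685750050970/12886210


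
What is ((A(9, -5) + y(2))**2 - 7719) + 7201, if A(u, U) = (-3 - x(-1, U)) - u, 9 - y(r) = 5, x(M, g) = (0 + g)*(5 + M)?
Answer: -374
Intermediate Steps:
x(M, g) = g*(5 + M)
y(r) = 4 (y(r) = 9 - 1*5 = 9 - 5 = 4)
A(u, U) = -3 - u - 4*U (A(u, U) = (-3 - U*(5 - 1)) - u = (-3 - U*4) - u = (-3 - 4*U) - u = -3 - u - 4*U)
((A(9, -5) + y(2))**2 - 7719) + 7201 = (((-3 - 1*9 - 4*(-5)) + 4)**2 - 7719) + 7201 = (((-3 - 9 + 20) + 4)**2 - 7719) + 7201 = ((8 + 4)**2 - 7719) + 7201 = (12**2 - 7719) + 7201 = (144 - 7719) + 7201 = -7575 + 7201 = -374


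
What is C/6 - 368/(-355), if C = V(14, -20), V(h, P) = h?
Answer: 3589/1065 ≈ 3.3700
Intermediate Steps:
C = 14
C/6 - 368/(-355) = 14/6 - 368/(-355) = 14*(⅙) - 368*(-1/355) = 7/3 + 368/355 = 3589/1065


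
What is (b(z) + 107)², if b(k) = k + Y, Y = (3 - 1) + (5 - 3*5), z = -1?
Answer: 9604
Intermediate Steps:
Y = -8 (Y = 2 + (5 - 15) = 2 - 10 = -8)
b(k) = -8 + k (b(k) = k - 8 = -8 + k)
(b(z) + 107)² = ((-8 - 1) + 107)² = (-9 + 107)² = 98² = 9604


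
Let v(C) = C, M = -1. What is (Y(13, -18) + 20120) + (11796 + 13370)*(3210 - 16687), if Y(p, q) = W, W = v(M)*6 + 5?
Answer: -339142063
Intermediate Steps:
W = -1 (W = -1*6 + 5 = -6 + 5 = -1)
Y(p, q) = -1
(Y(13, -18) + 20120) + (11796 + 13370)*(3210 - 16687) = (-1 + 20120) + (11796 + 13370)*(3210 - 16687) = 20119 + 25166*(-13477) = 20119 - 339162182 = -339142063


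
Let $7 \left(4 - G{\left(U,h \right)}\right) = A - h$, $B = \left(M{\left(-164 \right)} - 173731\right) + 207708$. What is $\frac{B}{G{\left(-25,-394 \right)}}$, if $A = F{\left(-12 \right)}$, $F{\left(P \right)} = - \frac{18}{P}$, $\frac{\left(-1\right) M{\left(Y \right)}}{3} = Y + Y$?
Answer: $- \frac{69922}{105} \approx -665.92$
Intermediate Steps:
$M{\left(Y \right)} = - 6 Y$ ($M{\left(Y \right)} = - 3 \left(Y + Y\right) = - 3 \cdot 2 Y = - 6 Y$)
$B = 34961$ ($B = \left(\left(-6\right) \left(-164\right) - 173731\right) + 207708 = \left(984 - 173731\right) + 207708 = -172747 + 207708 = 34961$)
$A = \frac{3}{2}$ ($A = - \frac{18}{-12} = \left(-18\right) \left(- \frac{1}{12}\right) = \frac{3}{2} \approx 1.5$)
$G{\left(U,h \right)} = \frac{53}{14} + \frac{h}{7}$ ($G{\left(U,h \right)} = 4 - \frac{\frac{3}{2} - h}{7} = 4 + \left(- \frac{3}{14} + \frac{h}{7}\right) = \frac{53}{14} + \frac{h}{7}$)
$\frac{B}{G{\left(-25,-394 \right)}} = \frac{34961}{\frac{53}{14} + \frac{1}{7} \left(-394\right)} = \frac{34961}{\frac{53}{14} - \frac{394}{7}} = \frac{34961}{- \frac{105}{2}} = 34961 \left(- \frac{2}{105}\right) = - \frac{69922}{105}$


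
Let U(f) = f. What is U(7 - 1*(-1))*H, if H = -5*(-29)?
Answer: 1160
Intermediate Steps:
H = 145
U(7 - 1*(-1))*H = (7 - 1*(-1))*145 = (7 + 1)*145 = 8*145 = 1160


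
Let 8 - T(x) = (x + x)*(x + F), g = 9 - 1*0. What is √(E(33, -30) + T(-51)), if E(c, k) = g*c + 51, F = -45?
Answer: 2*I*√2359 ≈ 97.139*I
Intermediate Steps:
g = 9 (g = 9 + 0 = 9)
E(c, k) = 51 + 9*c (E(c, k) = 9*c + 51 = 51 + 9*c)
T(x) = 8 - 2*x*(-45 + x) (T(x) = 8 - (x + x)*(x - 45) = 8 - 2*x*(-45 + x))
√(E(33, -30) + T(-51)) = √((51 + 9*33) + (8 - 2*(-51)² + 90*(-51))) = √((51 + 297) + (8 - 2*2601 - 4590)) = √(348 + (8 - 5202 - 4590)) = √(348 - 9784) = √(-9436) = 2*I*√2359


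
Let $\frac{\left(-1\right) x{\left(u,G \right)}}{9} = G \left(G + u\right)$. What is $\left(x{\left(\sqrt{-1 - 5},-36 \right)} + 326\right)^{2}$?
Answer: $127920388 - 7347024 i \sqrt{6} \approx 1.2792 \cdot 10^{8} - 1.7996 \cdot 10^{7} i$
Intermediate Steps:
$x{\left(u,G \right)} = - 9 G \left(G + u\right)$
$\left(x{\left(\sqrt{-1 - 5},-36 \right)} + 326\right)^{2} = \left(\left(-9\right) \left(-36\right) \left(-36 + \sqrt{-1 - 5}\right) + 326\right)^{2} = \left(\left(-9\right) \left(-36\right) \left(-36 + \sqrt{-6}\right) + 326\right)^{2} = \left(\left(-9\right) \left(-36\right) \left(-36 + i \sqrt{6}\right) + 326\right)^{2} = \left(\left(-11664 + 324 i \sqrt{6}\right) + 326\right)^{2} = \left(-11338 + 324 i \sqrt{6}\right)^{2}$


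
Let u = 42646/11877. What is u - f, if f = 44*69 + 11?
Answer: -36146573/11877 ≈ -3043.4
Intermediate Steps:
f = 3047 (f = 3036 + 11 = 3047)
u = 42646/11877 (u = 42646*(1/11877) = 42646/11877 ≈ 3.5906)
u - f = 42646/11877 - 1*3047 = 42646/11877 - 3047 = -36146573/11877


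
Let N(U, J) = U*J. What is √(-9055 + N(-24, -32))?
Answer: I*√8287 ≈ 91.033*I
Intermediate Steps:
N(U, J) = J*U
√(-9055 + N(-24, -32)) = √(-9055 - 32*(-24)) = √(-9055 + 768) = √(-8287) = I*√8287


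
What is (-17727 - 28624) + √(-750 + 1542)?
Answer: -46351 + 6*√22 ≈ -46323.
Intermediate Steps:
(-17727 - 28624) + √(-750 + 1542) = -46351 + √792 = -46351 + 6*√22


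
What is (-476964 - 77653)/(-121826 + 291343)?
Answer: -554617/169517 ≈ -3.2717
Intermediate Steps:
(-476964 - 77653)/(-121826 + 291343) = -554617/169517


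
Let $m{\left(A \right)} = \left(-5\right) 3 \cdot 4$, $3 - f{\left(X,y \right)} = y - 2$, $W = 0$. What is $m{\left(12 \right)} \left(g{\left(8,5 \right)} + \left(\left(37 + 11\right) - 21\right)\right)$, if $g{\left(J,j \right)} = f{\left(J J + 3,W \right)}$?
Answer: $-1920$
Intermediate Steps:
$f{\left(X,y \right)} = 5 - y$ ($f{\left(X,y \right)} = 3 - \left(y - 2\right) = 3 - \left(-2 + y\right) = 5 - y$)
$g{\left(J,j \right)} = 5$ ($g{\left(J,j \right)} = 5 - 0 = 5 + 0 = 5$)
$m{\left(A \right)} = -60$ ($m{\left(A \right)} = \left(-15\right) 4 = -60$)
$m{\left(12 \right)} \left(g{\left(8,5 \right)} + \left(\left(37 + 11\right) - 21\right)\right) = - 60 \left(5 + \left(\left(37 + 11\right) - 21\right)\right) = - 60 \left(5 + \left(48 - 21\right)\right) = - 60 \left(5 + 27\right) = \left(-60\right) 32 = -1920$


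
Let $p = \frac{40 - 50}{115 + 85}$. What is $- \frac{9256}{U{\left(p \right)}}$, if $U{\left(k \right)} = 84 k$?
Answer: $\frac{46280}{21} \approx 2203.8$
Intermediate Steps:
$p = - \frac{1}{20}$ ($p = - \frac{10}{200} = \left(-10\right) \frac{1}{200} = - \frac{1}{20} \approx -0.05$)
$- \frac{9256}{U{\left(p \right)}} = - \frac{9256}{84 \left(- \frac{1}{20}\right)} = - \frac{9256}{- \frac{21}{5}} = \left(-9256\right) \left(- \frac{5}{21}\right) = \frac{46280}{21}$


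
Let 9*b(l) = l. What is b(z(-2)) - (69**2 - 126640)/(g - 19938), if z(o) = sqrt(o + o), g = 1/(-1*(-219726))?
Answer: -26779985154/4380896987 + 2*I/9 ≈ -6.1129 + 0.22222*I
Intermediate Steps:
g = 1/219726 ≈ 4.5511e-6
z(o) = sqrt(2)*sqrt(o) (z(o) = sqrt(2*o) = sqrt(2)*sqrt(o))
b(l) = l/9
b(z(-2)) - (69**2 - 126640)/(g - 19938) = (sqrt(2)*sqrt(-2))/9 - (69**2 - 126640)/(1/219726 - 19938) = (sqrt(2)*(I*sqrt(2)))/9 - (4761 - 126640)/(-4380896987/219726) = (2*I)/9 - (-121879)*(-219726)/4380896987 = 2*I/9 - 1*26779985154/4380896987 = 2*I/9 - 26779985154/4380896987 = -26779985154/4380896987 + 2*I/9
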